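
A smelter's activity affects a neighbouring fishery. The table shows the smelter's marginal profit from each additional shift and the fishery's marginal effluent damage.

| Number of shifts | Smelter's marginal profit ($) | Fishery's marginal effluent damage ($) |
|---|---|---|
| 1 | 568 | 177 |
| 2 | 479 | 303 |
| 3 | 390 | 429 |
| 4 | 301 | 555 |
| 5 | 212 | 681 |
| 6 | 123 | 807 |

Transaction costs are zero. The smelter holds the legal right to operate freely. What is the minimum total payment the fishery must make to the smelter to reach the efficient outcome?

Left alone the smelter would choose level 6 (marginal profit stays positive).
Efficient level: k* = 2 (marginal profit ≥ marginal effluent damage through 2).
The fishery must at least cover the smelter's forgone profit from cutting 6→2: 390 + 301 + 212 + 123 = 1026.

$1026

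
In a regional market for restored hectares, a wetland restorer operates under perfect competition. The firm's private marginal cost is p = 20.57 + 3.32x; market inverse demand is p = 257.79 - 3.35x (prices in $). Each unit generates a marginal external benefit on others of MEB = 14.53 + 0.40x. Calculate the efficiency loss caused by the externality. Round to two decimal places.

DWL = $65.94

Market equilibrium (private): 20.57 + 3.32x = 257.79 - 3.35x → x_m = 35.5652.
Social marginal cost = private MC − MEB = 6.04 + 2.92x.
Set SMC = demand: 6.04 + 2.92x = 257.79 - 3.35x → x* = 40.1515.
The loss is the area between SMC and demand from x* to x_m; with linear curves that's a triangle of height MEB(x_m).
DWL = ½ × 4.5863 × 28.7561 = 65.9421.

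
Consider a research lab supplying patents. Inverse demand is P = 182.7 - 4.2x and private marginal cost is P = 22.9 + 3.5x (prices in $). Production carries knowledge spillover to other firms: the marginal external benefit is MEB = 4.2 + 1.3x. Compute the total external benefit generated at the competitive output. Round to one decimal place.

Market equilibrium (private): 22.9 + 3.5x = 182.7 - 4.2x → x_m = 20.7532.
Total external benefit = ∫₀^{x_m} (4.2 + 1.3x) dx = 4.2×20.7532 + ½×1.3×20.7532² = 367.1154.

$367.1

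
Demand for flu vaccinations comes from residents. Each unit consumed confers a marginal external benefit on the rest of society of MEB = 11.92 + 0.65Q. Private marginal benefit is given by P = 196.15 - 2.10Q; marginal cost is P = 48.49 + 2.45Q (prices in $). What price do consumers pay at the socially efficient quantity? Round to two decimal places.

Social marginal benefit = demand + MEB = 208.07 - 1.45Q.
Set SMB = MC: 208.07 - 1.45Q = 48.49 + 2.45Q → Q* = 40.9179.
Consumer price on the demand curve at Q*: 196.15 − 2.10×40.9179 = 110.2224.

P = $110.22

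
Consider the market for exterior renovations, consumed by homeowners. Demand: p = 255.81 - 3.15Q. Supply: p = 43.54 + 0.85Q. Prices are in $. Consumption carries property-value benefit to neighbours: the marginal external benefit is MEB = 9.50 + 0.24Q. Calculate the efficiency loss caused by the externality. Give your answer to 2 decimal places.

DWL = $65.75

Market equilibrium (private): 43.54 + 0.85Q = 255.81 - 3.15Q → Q_m = 53.0675.
Social marginal benefit = demand + MEB = 265.31 - 2.91Q.
Set SMB = MC: 265.31 - 2.91Q = 43.54 + 0.85Q → Q* = 58.9814.
The loss is the area between SMB and MC from Q* to Q_m; with linear curves that's a triangle of height MEB(Q_m).
DWL = ½ × 5.9139 × 22.2362 = 65.7513.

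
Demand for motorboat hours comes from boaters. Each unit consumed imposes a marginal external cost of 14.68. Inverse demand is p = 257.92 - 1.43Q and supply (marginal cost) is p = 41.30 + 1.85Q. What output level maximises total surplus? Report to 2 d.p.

Social marginal benefit = demand − MEC = 243.24 - 1.43Q.
Set SMB = MC: 243.24 - 1.43Q = 41.30 + 1.85Q → Q* = 61.5671.

Q* = 61.57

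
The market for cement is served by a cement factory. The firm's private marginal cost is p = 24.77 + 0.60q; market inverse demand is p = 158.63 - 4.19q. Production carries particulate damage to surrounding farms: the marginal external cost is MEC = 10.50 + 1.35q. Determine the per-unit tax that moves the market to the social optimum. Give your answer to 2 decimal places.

Social marginal cost = private MC + MEC = 35.27 + 1.95q.
Set SMC = demand: 35.27 + 1.95q = 158.63 - 4.19q → q* = 20.0912.
The Pigouvian tax equals MEC at q*: 10.50 + 1.35×20.0912 = 37.6231.

tax = 37.62 per unit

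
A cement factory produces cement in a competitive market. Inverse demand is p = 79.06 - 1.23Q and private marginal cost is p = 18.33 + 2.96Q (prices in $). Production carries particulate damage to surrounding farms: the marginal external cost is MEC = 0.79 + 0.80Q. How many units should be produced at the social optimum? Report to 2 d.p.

Social marginal cost = private MC + MEC = 19.12 + 3.76Q.
Set SMC = demand: 19.12 + 3.76Q = 79.06 - 1.23Q → Q* = 12.0120.

Q* = 12.01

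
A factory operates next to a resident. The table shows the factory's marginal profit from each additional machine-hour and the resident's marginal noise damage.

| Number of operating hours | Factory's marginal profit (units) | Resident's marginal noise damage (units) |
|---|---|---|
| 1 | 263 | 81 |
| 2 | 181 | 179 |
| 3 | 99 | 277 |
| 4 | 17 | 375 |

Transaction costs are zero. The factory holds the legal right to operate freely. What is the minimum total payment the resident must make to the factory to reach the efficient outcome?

116

Left alone the factory would choose level 4 (marginal profit stays positive).
Efficient level: k* = 2 (marginal profit ≥ marginal noise damage through 2).
The resident must at least cover the factory's forgone profit from cutting 4→2: 99 + 17 = 116.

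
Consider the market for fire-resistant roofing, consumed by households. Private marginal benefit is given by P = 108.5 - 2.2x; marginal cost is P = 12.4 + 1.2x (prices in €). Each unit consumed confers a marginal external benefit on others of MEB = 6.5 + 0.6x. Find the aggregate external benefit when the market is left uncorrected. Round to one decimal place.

Market equilibrium (private): 12.4 + 1.2x = 108.5 - 2.2x → x_m = 28.2647.
Total external benefit = ∫₀^{x_m} (6.5 + 0.6x) dx = 6.5×28.2647 + ½×0.6×28.2647² = 423.3885.

€423.4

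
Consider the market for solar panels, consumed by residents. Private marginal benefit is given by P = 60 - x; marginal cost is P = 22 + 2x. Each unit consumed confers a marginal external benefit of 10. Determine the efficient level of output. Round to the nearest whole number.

x* = 16

Social marginal benefit = demand + MEB = 70 - x.
Set SMB = MC: 70 - x = 22 + 2x → x* = 16.0000.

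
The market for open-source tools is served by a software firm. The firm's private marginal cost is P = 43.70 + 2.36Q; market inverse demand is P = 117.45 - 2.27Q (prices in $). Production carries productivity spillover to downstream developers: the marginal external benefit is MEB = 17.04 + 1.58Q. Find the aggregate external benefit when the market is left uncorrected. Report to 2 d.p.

$471.87

Market equilibrium (private): 43.70 + 2.36Q = 117.45 - 2.27Q → Q_m = 15.9287.
Total external benefit = ∫₀^{Q_m} (17.04 + 1.58Q) dQ = 17.04×15.9287 + ½×1.58×15.9287² = 471.8666.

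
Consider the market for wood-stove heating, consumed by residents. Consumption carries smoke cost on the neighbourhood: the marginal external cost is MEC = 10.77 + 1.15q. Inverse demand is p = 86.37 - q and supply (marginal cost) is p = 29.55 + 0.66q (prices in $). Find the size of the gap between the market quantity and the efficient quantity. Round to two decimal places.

17.84 units

Market equilibrium (private): 29.55 + 0.66q = 86.37 - q → q_m = 34.2289.
Social marginal benefit = demand − MEC = 75.60 - 2.15q.
Set SMB = MC: 75.60 - 2.15q = 29.55 + 0.66q → q* = 16.3879.
Gap = |34.2289 − 16.3879| = 17.8410.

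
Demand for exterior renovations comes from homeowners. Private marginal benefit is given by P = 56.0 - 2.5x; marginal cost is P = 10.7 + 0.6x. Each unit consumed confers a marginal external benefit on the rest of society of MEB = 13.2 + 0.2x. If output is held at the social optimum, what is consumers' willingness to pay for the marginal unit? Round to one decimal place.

Social marginal benefit = demand + MEB = 69.2 - 2.3x.
Set SMB = MC: 69.2 - 2.3x = 10.7 + 0.6x → x* = 20.1724.
Consumer price on the demand curve at x*: 56.0 − 2.5×20.1724 = 5.5690.

P = 5.6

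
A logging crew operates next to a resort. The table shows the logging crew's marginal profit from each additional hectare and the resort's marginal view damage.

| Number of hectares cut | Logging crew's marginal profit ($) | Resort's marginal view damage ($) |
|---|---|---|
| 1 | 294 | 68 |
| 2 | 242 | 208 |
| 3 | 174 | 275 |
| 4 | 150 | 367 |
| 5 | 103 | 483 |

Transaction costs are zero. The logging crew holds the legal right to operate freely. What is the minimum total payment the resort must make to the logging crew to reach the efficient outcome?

Left alone the logging crew would choose level 5 (marginal profit stays positive).
Efficient level: k* = 2 (marginal profit ≥ marginal view damage through 2).
The resort must at least cover the logging crew's forgone profit from cutting 5→2: 174 + 150 + 103 = 427.

$427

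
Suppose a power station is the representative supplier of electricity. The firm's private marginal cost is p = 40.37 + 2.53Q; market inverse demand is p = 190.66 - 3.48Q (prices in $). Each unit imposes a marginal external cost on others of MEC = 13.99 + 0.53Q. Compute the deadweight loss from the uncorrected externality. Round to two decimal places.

DWL = $56.74

Market equilibrium (private): 40.37 + 2.53Q = 190.66 - 3.48Q → Q_m = 25.0067.
Social marginal cost = private MC + MEC = 54.36 + 3.06Q.
Set SMC = demand: 54.36 + 3.06Q = 190.66 - 3.48Q → Q* = 20.8410.
The welfare-loss triangle has base |Q_m − Q*| and height MEC(Q_m) (the vertical gap between SMC and demand is zero at Q* and MEC at Q_m).
DWL = ½ × 4.1657 × 27.2435 = 56.7441.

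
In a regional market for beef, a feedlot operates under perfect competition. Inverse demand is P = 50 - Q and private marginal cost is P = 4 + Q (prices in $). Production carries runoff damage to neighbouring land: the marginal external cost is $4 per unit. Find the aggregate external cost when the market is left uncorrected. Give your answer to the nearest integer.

$92

Market equilibrium (private): 4 + Q = 50 - Q → Q_m = 23.0000.
Total external cost = MEC × Q_m = 4 × 23.0000 = 92.0000.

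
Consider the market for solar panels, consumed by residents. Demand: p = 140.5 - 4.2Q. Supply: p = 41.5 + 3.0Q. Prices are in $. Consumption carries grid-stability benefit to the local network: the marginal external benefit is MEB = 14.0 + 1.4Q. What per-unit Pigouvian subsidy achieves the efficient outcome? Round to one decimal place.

Social marginal benefit = demand + MEB = 154.5 - 2.8Q.
Set SMB = MC: 154.5 - 2.8Q = 41.5 + 3.0Q → Q* = 19.4828.
The Pigouvian subsidy equals MEB at Q*: 14.0 + 1.4×19.4828 = 41.2759.

subsidy = $41.3 per unit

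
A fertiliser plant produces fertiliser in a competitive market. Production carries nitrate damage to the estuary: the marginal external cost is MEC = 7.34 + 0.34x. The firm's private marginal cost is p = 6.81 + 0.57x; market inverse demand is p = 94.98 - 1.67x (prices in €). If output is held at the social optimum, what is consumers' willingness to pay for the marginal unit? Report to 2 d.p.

Social marginal cost = private MC + MEC = 14.15 + 0.91x.
Set SMC = demand: 14.15 + 0.91x = 94.98 - 1.67x → x* = 31.3295.
Consumer price on the demand curve at x*: 94.98 − 1.67×31.3295 = 42.6597.

P = €42.66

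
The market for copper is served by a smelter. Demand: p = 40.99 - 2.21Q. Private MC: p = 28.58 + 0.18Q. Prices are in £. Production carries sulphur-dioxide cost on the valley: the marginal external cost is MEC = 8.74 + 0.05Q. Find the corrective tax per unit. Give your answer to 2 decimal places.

tax = £8.82 per unit

Social marginal cost = private MC + MEC = 37.32 + 0.23Q.
Set SMC = demand: 37.32 + 0.23Q = 40.99 - 2.21Q → Q* = 1.5041.
The Pigouvian tax equals MEC at Q*: 8.74 + 0.05×1.5041 = 8.8152.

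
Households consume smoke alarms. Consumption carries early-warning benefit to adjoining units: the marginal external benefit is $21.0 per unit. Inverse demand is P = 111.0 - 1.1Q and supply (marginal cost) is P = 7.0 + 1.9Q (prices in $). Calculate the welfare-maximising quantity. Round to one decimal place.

Q* = 41.7

Social marginal benefit = demand + MEB = 132.0 - 1.1Q.
Set SMB = MC: 132.0 - 1.1Q = 7.0 + 1.9Q → Q* = 41.6667.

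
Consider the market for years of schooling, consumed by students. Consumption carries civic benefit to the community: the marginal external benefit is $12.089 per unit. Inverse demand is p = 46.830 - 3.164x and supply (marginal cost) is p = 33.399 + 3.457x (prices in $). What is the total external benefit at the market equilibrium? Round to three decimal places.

$24.523

Market equilibrium (private): 33.399 + 3.457x = 46.830 - 3.164x → x_m = 2.0285.
Total external benefit = MEB × x_m = 12.089 × 2.0285 = 24.5225.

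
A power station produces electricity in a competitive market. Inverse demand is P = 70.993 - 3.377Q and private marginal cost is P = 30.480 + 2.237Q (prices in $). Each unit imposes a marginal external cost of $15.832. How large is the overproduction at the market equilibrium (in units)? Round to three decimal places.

Market equilibrium (private): 30.480 + 2.237Q = 70.993 - 3.377Q → Q_m = 7.2164.
Social marginal cost = private MC + MEC = 46.312 + 2.237Q.
Set SMC = demand: 46.312 + 2.237Q = 70.993 - 3.377Q → Q* = 4.3963.
Gap = |7.2164 − 4.3963| = 2.8201.

2.820 units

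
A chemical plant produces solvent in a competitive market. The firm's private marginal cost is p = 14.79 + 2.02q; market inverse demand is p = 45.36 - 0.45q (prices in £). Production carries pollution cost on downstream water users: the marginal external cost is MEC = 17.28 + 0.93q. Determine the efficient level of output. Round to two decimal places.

q* = 3.91

Social marginal cost = private MC + MEC = 32.07 + 2.95q.
Set SMC = demand: 32.07 + 2.95q = 45.36 - 0.45q → q* = 3.9088.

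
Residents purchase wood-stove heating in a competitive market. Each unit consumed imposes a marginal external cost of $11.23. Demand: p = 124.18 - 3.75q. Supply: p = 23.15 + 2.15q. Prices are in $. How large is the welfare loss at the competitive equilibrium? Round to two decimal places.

Market equilibrium (private): 23.15 + 2.15q = 124.18 - 3.75q → q_m = 17.1237.
Social marginal benefit = demand − MEC = 112.95 - 3.75q.
Set SMB = MC: 112.95 - 3.75q = 23.15 + 2.15q → q* = 15.2203.
Between q* and q_m the wedge MC − SMB runs linearly from 0 to MEC(q_m), so the loss is a triangle.
DWL = ½ × 1.9034 × 11.2300 = 10.6876.

DWL = $10.69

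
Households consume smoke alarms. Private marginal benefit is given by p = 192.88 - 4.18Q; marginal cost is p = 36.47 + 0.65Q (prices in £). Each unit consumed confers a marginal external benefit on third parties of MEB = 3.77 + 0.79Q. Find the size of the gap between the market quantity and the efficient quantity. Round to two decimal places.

Market equilibrium (private): 36.47 + 0.65Q = 192.88 - 4.18Q → Q_m = 32.3830.
Social marginal benefit = demand + MEB = 196.65 - 3.39Q.
Set SMB = MC: 196.65 - 3.39Q = 36.47 + 0.65Q → Q* = 39.6485.
Gap = |32.3830 − 39.6485| = 7.2655.

7.27 units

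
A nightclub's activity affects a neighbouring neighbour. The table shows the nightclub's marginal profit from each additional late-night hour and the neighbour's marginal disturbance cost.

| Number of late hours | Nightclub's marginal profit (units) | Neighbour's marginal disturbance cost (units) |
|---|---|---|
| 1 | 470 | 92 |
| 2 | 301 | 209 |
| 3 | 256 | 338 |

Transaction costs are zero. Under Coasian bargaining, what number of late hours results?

Bargaining reaches the level where marginal profit last exceeds marginal disturbance cost.
That holds through level 2 (301 ≥ 209) but not at 3 (256 < 338).

2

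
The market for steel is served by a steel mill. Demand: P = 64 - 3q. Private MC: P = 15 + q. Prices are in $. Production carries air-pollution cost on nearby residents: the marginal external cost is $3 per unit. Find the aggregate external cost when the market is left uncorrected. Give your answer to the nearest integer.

Market equilibrium (private): 15 + q = 64 - 3q → q_m = 12.2500.
Total external cost = MEC × q_m = 3 × 12.2500 = 36.7500.

$37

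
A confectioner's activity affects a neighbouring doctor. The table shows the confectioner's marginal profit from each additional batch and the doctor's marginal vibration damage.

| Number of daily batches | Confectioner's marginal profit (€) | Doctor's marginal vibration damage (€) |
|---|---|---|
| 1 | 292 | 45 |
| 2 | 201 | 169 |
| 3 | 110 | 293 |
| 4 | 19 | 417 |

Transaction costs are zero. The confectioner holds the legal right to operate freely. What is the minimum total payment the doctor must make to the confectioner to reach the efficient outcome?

€129

Left alone the confectioner would choose level 4 (marginal profit stays positive).
Efficient level: k* = 2 (marginal profit ≥ marginal vibration damage through 2).
The doctor must at least cover the confectioner's forgone profit from cutting 4→2: 110 + 19 = 129.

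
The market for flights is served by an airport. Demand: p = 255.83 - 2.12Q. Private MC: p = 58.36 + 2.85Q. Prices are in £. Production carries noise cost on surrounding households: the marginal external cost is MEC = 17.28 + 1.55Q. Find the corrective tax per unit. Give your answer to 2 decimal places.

tax = £60.12 per unit

Social marginal cost = private MC + MEC = 75.64 + 4.40Q.
Set SMC = demand: 75.64 + 4.40Q = 255.83 - 2.12Q → Q* = 27.6365.
The Pigouvian tax equals MEC at Q*: 17.28 + 1.55×27.6365 = 60.1166.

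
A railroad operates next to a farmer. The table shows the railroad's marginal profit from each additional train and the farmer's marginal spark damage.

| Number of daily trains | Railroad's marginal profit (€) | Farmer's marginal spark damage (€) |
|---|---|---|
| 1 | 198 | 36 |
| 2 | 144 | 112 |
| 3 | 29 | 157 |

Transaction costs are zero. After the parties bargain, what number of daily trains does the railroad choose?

Bargaining reaches the level where marginal profit last exceeds marginal spark damage.
That holds through level 2 (144 ≥ 112) but not at 3 (29 < 157).

2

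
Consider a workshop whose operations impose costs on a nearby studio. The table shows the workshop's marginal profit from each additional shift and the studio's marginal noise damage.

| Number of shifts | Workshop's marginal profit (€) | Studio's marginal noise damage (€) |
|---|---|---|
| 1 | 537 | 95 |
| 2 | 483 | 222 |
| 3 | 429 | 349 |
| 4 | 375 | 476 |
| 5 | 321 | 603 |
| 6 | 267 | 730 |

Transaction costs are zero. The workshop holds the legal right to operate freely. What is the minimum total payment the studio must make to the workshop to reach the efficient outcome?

Left alone the workshop would choose level 6 (marginal profit stays positive).
Efficient level: k* = 3 (marginal profit ≥ marginal noise damage through 3).
The studio must at least cover the workshop's forgone profit from cutting 6→3: 375 + 321 + 267 = 963.

€963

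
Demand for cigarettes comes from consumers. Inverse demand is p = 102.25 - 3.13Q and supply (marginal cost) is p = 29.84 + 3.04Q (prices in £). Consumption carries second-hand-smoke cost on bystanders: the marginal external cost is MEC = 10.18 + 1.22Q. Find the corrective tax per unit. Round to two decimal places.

Social marginal benefit = demand − MEC = 92.07 - 4.35Q.
Set SMB = MC: 92.07 - 4.35Q = 29.84 + 3.04Q → Q* = 8.4208.
The Pigouvian tax equals MEC at Q*: 10.18 + 1.22×8.4208 = 20.4534.

tax = £20.45 per unit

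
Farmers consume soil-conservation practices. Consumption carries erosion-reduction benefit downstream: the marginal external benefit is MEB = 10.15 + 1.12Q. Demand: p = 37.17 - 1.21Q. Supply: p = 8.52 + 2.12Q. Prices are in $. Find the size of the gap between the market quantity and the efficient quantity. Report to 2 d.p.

Market equilibrium (private): 8.52 + 2.12Q = 37.17 - 1.21Q → Q_m = 8.6036.
Social marginal benefit = demand + MEB = 47.32 - 0.09Q.
Set SMB = MC: 47.32 - 0.09Q = 8.52 + 2.12Q → Q* = 17.5566.
Gap = |8.6036 − 17.5566| = 8.9530.

8.95 units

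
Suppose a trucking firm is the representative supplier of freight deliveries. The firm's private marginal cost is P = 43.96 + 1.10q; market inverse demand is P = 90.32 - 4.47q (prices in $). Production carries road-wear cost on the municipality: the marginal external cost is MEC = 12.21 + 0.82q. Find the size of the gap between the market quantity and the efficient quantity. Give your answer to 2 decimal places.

Market equilibrium (private): 43.96 + 1.10q = 90.32 - 4.47q → q_m = 8.3232.
Social marginal cost = private MC + MEC = 56.17 + 1.92q.
Set SMC = demand: 56.17 + 1.92q = 90.32 - 4.47q → q* = 5.3443.
Gap = |8.3232 − 5.3443| = 2.9789.

2.98 units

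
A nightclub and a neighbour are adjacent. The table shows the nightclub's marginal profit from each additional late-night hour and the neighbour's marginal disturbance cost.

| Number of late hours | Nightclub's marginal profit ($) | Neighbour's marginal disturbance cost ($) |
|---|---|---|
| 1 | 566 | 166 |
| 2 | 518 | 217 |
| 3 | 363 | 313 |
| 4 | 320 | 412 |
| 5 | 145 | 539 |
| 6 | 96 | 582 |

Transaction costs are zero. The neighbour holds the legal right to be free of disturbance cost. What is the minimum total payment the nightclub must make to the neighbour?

$696

Efficient level: marginal profit ≥ marginal disturbance cost through level 3, so k* = 3.
With the neighbour holding the right, the nightclub must at least compensate total damage at k*: 166 + 217 + 313 = 696.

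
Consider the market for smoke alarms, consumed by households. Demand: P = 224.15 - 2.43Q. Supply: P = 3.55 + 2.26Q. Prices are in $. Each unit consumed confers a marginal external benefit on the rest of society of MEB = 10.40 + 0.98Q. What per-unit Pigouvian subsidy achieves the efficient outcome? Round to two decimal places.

Social marginal benefit = demand + MEB = 234.55 - 1.45Q.
Set SMB = MC: 234.55 - 1.45Q = 3.55 + 2.26Q → Q* = 62.2642.
The Pigouvian subsidy equals MEB at Q*: 10.40 + 0.98×62.2642 = 71.4189.

subsidy = $71.42 per unit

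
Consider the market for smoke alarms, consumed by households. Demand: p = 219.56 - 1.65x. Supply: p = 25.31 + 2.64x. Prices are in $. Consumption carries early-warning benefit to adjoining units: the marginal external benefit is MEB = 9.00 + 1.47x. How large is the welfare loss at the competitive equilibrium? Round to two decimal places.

DWL = $1012.32

Market equilibrium (private): 25.31 + 2.64x = 219.56 - 1.65x → x_m = 45.2797.
Social marginal benefit = demand + MEB = 228.56 - 0.18x.
Set SMB = MC: 228.56 - 0.18x = 25.31 + 2.64x → x* = 72.0745.
The loss is the area between SMB and MC from x* to x_m; with linear curves that's a triangle of height MEB(x_m).
DWL = ½ × 26.7948 × 75.5612 = 1012.3236.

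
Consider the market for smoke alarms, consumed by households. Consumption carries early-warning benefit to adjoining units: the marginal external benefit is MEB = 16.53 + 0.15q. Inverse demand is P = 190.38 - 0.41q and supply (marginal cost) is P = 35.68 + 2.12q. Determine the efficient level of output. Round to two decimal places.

q* = 71.95

Social marginal benefit = demand + MEB = 206.91 - 0.26q.
Set SMB = MC: 206.91 - 0.26q = 35.68 + 2.12q → q* = 71.9454.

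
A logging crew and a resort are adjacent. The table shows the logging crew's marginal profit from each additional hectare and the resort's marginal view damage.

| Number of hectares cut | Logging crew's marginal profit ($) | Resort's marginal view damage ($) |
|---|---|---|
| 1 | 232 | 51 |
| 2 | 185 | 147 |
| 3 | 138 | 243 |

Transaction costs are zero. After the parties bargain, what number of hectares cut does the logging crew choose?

2

Bargaining reaches the level where marginal profit last exceeds marginal view damage.
That holds through level 2 (185 ≥ 147) but not at 3 (138 < 243).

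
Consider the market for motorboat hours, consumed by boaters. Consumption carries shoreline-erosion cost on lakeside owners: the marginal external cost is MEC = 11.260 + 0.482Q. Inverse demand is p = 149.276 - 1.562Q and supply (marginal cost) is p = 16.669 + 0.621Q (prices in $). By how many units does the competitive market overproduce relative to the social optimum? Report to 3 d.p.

15.212 units

Market equilibrium (private): 16.669 + 0.621Q = 149.276 - 1.562Q → Q_m = 60.7453.
Social marginal benefit = demand − MEC = 138.016 - 2.044Q.
Set SMB = MC: 138.016 - 2.044Q = 16.669 + 0.621Q → Q* = 45.5336.
Gap = |60.7453 − 45.5336| = 15.2117.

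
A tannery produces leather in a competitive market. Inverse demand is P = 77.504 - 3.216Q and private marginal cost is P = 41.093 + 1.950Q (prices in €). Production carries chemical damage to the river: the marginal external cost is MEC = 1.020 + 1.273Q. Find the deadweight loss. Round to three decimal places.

DWL = €7.753

Market equilibrium (private): 41.093 + 1.950Q = 77.504 - 3.216Q → Q_m = 7.0482.
Social marginal cost = private MC + MEC = 42.113 + 3.223Q.
Set SMC = demand: 42.113 + 3.223Q = 77.504 - 3.216Q → Q* = 5.4964.
The welfare-loss triangle has base |Q_m − Q*| and height MEC(Q_m) (the vertical gap between SMC and demand is zero at Q* and MEC at Q_m).
DWL = ½ × 1.5518 × 9.9924 = 7.7531.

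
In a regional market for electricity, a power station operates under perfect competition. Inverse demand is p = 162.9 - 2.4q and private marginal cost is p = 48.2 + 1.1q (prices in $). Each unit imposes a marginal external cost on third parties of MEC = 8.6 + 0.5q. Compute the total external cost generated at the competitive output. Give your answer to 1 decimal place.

Market equilibrium (private): 48.2 + 1.1q = 162.9 - 2.4q → q_m = 32.7714.
Total external cost = ∫₀^{q_m} (8.6 + 0.5q) dq = 8.6×32.7714 + ½×0.5×32.7714² = 550.3252.

$550.3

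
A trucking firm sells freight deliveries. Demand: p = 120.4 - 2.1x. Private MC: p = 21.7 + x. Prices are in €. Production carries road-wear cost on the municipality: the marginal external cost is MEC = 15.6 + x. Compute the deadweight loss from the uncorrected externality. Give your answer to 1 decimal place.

Market equilibrium (private): 21.7 + x = 120.4 - 2.1x → x_m = 31.8387.
Social marginal cost = private MC + MEC = 37.3 + 2.0x.
Set SMC = demand: 37.3 + 2.0x = 120.4 - 2.1x → x* = 20.2683.
The welfare-loss triangle has base |x_m − x*| and height MEC(x_m) (the vertical gap between SMC and demand is zero at x* and MEC at x_m).
DWL = ½ × 11.5704 × 47.4387 = 274.4424.

DWL = €274.4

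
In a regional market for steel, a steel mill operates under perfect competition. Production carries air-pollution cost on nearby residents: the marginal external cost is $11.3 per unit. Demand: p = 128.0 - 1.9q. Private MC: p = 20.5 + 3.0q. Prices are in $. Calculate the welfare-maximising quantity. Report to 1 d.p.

Social marginal cost = private MC + MEC = 31.8 + 3.0q.
Set SMC = demand: 31.8 + 3.0q = 128.0 - 1.9q → q* = 19.6327.

q* = 19.6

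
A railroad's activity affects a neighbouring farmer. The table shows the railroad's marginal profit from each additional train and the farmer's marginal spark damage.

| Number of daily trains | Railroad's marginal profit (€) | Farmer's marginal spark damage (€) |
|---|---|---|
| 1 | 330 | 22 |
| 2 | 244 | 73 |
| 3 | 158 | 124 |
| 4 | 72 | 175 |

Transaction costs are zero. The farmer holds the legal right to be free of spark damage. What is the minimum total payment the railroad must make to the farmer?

Efficient level: marginal profit ≥ marginal spark damage through level 3, so k* = 3.
With the farmer holding the right, the railroad must at least compensate total damage at k*: 22 + 73 + 124 = 219.

€219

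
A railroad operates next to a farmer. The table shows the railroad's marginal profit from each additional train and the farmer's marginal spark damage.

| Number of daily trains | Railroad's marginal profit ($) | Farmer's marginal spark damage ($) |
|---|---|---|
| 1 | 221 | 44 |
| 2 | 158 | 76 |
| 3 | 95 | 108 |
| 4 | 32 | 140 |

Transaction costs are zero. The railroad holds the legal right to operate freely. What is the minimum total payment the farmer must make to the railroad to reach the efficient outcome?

Left alone the railroad would choose level 4 (marginal profit stays positive).
Efficient level: k* = 2 (marginal profit ≥ marginal spark damage through 2).
The farmer must at least cover the railroad's forgone profit from cutting 4→2: 95 + 32 = 127.

$127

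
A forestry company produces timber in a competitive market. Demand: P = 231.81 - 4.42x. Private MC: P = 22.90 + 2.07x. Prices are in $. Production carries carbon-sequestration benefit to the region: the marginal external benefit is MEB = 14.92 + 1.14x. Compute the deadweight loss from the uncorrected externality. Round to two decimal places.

DWL = $248.99

Market equilibrium (private): 22.90 + 2.07x = 231.81 - 4.42x → x_m = 32.1895.
Social marginal cost = private MC − MEB = 7.98 + 0.93x.
Set SMC = demand: 7.98 + 0.93x = 231.81 - 4.42x → x* = 41.8374.
The welfare-loss triangle has base |x_m − x*| and height MEB(x_m) (the vertical gap between SMC and demand is zero at x* and MEB at x_m).
DWL = ½ × 9.6479 × 51.6161 = 248.9935.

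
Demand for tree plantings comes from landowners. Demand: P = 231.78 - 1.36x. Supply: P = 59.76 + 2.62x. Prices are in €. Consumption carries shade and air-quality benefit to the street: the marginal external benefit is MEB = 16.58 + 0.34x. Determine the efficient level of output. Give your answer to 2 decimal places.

Social marginal benefit = demand + MEB = 248.36 - 1.02x.
Set SMB = MC: 248.36 - 1.02x = 59.76 + 2.62x → x* = 51.8132.

x* = 51.81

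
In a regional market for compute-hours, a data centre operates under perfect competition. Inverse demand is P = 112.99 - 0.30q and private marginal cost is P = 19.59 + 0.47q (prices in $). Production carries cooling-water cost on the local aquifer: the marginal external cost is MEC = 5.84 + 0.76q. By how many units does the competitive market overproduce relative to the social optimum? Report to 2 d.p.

Market equilibrium (private): 19.59 + 0.47q = 112.99 - 0.30q → q_m = 121.2987.
Social marginal cost = private MC + MEC = 25.43 + 1.23q.
Set SMC = demand: 25.43 + 1.23q = 112.99 - 0.30q → q* = 57.2288.
Gap = |121.2987 − 57.2288| = 64.0699.

64.07 units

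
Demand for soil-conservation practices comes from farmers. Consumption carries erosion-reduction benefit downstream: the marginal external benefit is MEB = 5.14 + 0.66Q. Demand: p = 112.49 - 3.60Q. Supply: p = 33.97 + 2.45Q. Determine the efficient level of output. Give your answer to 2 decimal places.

Social marginal benefit = demand + MEB = 117.63 - 2.94Q.
Set SMB = MC: 117.63 - 2.94Q = 33.97 + 2.45Q → Q* = 15.5213.

Q* = 15.52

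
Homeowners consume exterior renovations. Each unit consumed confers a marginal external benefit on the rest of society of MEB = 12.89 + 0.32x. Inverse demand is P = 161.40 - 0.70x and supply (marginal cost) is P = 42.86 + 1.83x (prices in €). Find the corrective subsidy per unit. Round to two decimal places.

subsidy = €31.92 per unit

Social marginal benefit = demand + MEB = 174.29 - 0.38x.
Set SMB = MC: 174.29 - 0.38x = 42.86 + 1.83x → x* = 59.4706.
The Pigouvian subsidy equals MEB at x*: 12.89 + 0.32×59.4706 = 31.9206.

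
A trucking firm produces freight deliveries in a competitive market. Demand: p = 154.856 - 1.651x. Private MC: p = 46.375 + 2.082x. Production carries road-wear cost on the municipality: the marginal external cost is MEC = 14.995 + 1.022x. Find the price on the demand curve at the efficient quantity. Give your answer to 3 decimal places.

P = 122.396

Social marginal cost = private MC + MEC = 61.370 + 3.104x.
Set SMC = demand: 61.370 + 3.104x = 154.856 - 1.651x → x* = 19.6606.
Consumer price on the demand curve at x*: 154.856 − 1.651×19.6606 = 122.3963.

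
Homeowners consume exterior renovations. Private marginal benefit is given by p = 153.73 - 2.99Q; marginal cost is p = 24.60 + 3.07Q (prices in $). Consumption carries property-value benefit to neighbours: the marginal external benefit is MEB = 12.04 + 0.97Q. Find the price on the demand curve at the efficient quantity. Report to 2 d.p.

P = $70.80

Social marginal benefit = demand + MEB = 165.77 - 2.02Q.
Set SMB = MC: 165.77 - 2.02Q = 24.60 + 3.07Q → Q* = 27.7348.
Consumer price on the demand curve at Q*: 153.73 − 2.99×27.7348 = 70.8029.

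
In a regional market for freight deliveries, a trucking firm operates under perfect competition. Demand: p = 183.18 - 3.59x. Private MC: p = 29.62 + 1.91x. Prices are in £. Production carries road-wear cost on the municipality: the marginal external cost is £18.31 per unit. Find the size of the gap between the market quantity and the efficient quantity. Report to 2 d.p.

Market equilibrium (private): 29.62 + 1.91x = 183.18 - 3.59x → x_m = 27.9200.
Social marginal cost = private MC + MEC = 47.93 + 1.91x.
Set SMC = demand: 47.93 + 1.91x = 183.18 - 3.59x → x* = 24.5909.
Gap = |27.9200 − 24.5909| = 3.3291.

3.33 units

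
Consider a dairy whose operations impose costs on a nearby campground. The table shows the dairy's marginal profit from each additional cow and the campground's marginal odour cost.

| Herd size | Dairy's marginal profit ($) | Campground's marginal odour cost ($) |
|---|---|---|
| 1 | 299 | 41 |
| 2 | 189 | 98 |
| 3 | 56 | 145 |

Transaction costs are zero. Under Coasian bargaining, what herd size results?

Bargaining reaches the level where marginal profit last exceeds marginal odour cost.
That holds through level 2 (189 ≥ 98) but not at 3 (56 < 145).

2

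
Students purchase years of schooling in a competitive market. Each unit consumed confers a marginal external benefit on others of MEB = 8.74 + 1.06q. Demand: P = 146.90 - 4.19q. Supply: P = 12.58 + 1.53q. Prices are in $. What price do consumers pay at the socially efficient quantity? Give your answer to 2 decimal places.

Social marginal benefit = demand + MEB = 155.64 - 3.13q.
Set SMB = MC: 155.64 - 3.13q = 12.58 + 1.53q → q* = 30.6996.
Consumer price on the demand curve at q*: 146.90 − 4.19×30.6996 = 18.2687.

P = $18.27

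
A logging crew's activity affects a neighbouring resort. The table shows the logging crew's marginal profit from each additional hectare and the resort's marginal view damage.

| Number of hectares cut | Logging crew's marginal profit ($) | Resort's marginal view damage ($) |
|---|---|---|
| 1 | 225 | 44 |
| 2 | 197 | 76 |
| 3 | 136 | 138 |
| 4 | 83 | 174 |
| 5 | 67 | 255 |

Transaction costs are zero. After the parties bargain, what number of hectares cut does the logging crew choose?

Bargaining reaches the level where marginal profit last exceeds marginal view damage.
That holds through level 2 (197 ≥ 76) but not at 3 (136 < 138).

2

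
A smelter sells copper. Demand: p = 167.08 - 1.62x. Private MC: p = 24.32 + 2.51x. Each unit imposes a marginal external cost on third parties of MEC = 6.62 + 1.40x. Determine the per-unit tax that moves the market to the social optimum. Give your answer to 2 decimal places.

Social marginal cost = private MC + MEC = 30.94 + 3.91x.
Set SMC = demand: 30.94 + 3.91x = 167.08 - 1.62x → x* = 24.6184.
The Pigouvian tax equals MEC at x*: 6.62 + 1.40×24.6184 = 41.0858.

tax = 41.09 per unit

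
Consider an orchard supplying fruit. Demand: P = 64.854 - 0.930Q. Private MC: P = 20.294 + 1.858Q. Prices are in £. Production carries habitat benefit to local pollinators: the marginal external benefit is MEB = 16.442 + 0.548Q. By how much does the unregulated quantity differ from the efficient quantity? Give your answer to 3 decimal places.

Market equilibrium (private): 20.294 + 1.858Q = 64.854 - 0.930Q → Q_m = 15.9828.
Social marginal cost = private MC − MEB = 3.852 + 1.310Q.
Set SMC = demand: 3.852 + 1.310Q = 64.854 - 0.930Q → Q* = 27.2330.
Gap = |15.9828 − 27.2330| = 11.2502.

11.250 units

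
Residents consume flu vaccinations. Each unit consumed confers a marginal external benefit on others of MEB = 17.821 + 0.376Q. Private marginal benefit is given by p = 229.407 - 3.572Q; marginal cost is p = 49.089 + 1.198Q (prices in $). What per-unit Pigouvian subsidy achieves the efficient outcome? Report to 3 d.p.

subsidy = $34.776 per unit

Social marginal benefit = demand + MEB = 247.228 - 3.196Q.
Set SMB = MC: 247.228 - 3.196Q = 49.089 + 1.198Q → Q* = 45.0931.
The Pigouvian subsidy equals MEB at Q*: 17.821 + 0.376×45.0931 = 34.7760.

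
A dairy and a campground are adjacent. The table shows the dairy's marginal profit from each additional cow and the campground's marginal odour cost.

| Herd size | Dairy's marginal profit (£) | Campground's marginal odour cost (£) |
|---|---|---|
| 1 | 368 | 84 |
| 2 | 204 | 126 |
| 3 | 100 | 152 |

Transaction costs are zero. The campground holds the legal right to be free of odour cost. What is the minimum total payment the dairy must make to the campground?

Efficient level: marginal profit ≥ marginal odour cost through level 2, so k* = 2.
With the campground holding the right, the dairy must at least compensate total damage at k*: 84 + 126 = 210.

£210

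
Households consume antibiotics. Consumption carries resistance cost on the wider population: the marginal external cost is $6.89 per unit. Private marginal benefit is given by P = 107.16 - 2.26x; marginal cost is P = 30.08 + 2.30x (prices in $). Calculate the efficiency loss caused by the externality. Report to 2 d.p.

DWL = $5.21

Market equilibrium (private): 30.08 + 2.30x = 107.16 - 2.26x → x_m = 16.9035.
Social marginal benefit = demand − MEC = 100.27 - 2.26x.
Set SMB = MC: 100.27 - 2.26x = 30.08 + 2.30x → x* = 15.3925.
Height of the DWL triangle at x_m is MC(x_m) − SMB(x_m) = MEC(x_m) = 6.8900.
DWL = ½ × 1.5110 × 6.8900 = 5.2054.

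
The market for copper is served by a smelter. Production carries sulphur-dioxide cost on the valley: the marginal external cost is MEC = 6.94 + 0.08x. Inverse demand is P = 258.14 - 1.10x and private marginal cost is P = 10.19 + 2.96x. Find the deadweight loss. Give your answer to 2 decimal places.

Market equilibrium (private): 10.19 + 2.96x = 258.14 - 1.10x → x_m = 61.0714.
Social marginal cost = private MC + MEC = 17.13 + 3.04x.
Set SMC = demand: 17.13 + 3.04x = 258.14 - 1.10x → x* = 58.2150.
Between x* and x_m the wedge SMC − demand runs linearly from 0 to MEC(x_m), so the loss is a triangle.
DWL = ½ × 2.8564 × 11.8257 = 16.8895.

DWL = 16.89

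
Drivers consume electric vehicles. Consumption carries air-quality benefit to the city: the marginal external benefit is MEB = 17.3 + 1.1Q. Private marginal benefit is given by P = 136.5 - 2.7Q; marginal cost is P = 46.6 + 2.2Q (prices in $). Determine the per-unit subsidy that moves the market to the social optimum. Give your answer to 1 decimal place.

Social marginal benefit = demand + MEB = 153.8 - 1.6Q.
Set SMB = MC: 153.8 - 1.6Q = 46.6 + 2.2Q → Q* = 28.2105.
The Pigouvian subsidy equals MEB at Q*: 17.3 + 1.1×28.2105 = 48.3316.

subsidy = $48.3 per unit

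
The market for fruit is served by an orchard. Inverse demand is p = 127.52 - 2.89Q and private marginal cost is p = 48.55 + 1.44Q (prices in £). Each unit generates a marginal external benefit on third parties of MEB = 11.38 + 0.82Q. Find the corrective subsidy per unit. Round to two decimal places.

subsidy = £32.49 per unit

Social marginal cost = private MC − MEB = 37.17 + 0.62Q.
Set SMC = demand: 37.17 + 0.62Q = 127.52 - 2.89Q → Q* = 25.7407.
The Pigouvian subsidy equals MEB at Q*: 11.38 + 0.82×25.7407 = 32.4874.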